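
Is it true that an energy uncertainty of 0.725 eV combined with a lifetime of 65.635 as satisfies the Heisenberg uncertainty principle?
No, it violates the uncertainty relation.

Calculate the product ΔEΔt:
ΔE = 0.725 eV = 1.162e-19 J
ΔEΔt = (1.162e-19 J) × (6.564e-17 s)
ΔEΔt = 7.624e-36 J·s

Compare to the minimum allowed value ℏ/2:
ℏ/2 = 5.273e-35 J·s

Since ΔEΔt = 7.624e-36 J·s < 5.273e-35 J·s = ℏ/2,
this violates the uncertainty relation.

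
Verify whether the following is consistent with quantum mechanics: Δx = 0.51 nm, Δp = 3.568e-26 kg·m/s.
No, it violates the uncertainty principle (impossible measurement).

Calculate the product ΔxΔp:
ΔxΔp = (5.100e-10 m) × (3.568e-26 kg·m/s)
ΔxΔp = 1.820e-35 J·s

Compare to the minimum allowed value ℏ/2:
ℏ/2 = 5.273e-35 J·s

Since ΔxΔp = 1.820e-35 J·s < 5.273e-35 J·s = ℏ/2,
the measurement violates the uncertainty principle.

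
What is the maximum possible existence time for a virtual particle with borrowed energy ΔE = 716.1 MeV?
4.596 × 10^-25 s

Using the energy-time uncertainty principle:
ΔEΔt ≥ ℏ/2

For a virtual particle borrowing energy ΔE, the maximum lifetime is:
Δt_max = ℏ/(2ΔE)

Converting energy:
ΔE = 716.1 MeV = 1.147e-10 J

Δt_max = (1.055e-34 J·s) / (2 × 1.147e-10 J)
Δt_max = 4.596e-25 s = 4.596 × 10^-25 s

Virtual particles with higher borrowed energy exist for shorter times.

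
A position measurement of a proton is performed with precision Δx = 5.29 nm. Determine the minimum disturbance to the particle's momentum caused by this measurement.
9.968 × 10^-27 kg·m/s

The uncertainty principle implies that measuring position disturbs momentum:
ΔxΔp ≥ ℏ/2

When we measure position with precision Δx, we necessarily introduce a momentum uncertainty:
Δp ≥ ℏ/(2Δx)
Δp_min = (1.055e-34 J·s) / (2 × 5.290e-09 m)
Δp_min = 9.968e-27 kg·m/s

The more precisely we measure position, the greater the momentum disturbance.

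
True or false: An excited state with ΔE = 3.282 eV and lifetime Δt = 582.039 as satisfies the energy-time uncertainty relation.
Yes, it satisfies the uncertainty relation.

Calculate the product ΔEΔt:
ΔE = 3.282 eV = 5.258e-19 J
ΔEΔt = (5.258e-19 J) × (5.820e-16 s)
ΔEΔt = 3.061e-34 J·s

Compare to the minimum allowed value ℏ/2:
ℏ/2 = 5.273e-35 J·s

Since ΔEΔt = 3.061e-34 J·s ≥ 5.273e-35 J·s = ℏ/2,
this satisfies the uncertainty relation.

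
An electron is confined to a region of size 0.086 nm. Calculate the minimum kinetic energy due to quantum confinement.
1.288 eV

Using the uncertainty principle:

1. Position uncertainty: Δx ≈ 8.600e-11 m
2. Minimum momentum uncertainty: Δp = ℏ/(2Δx) = 6.131e-25 kg·m/s
3. Minimum kinetic energy:
   KE = (Δp)²/(2m) = (6.131e-25)²/(2 × 9.109e-31 kg)
   KE = 2.063e-19 J = 1.288 eV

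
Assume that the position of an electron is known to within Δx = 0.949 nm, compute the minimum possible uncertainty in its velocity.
60.995 km/s

Using the Heisenberg uncertainty principle and Δp = mΔv:
ΔxΔp ≥ ℏ/2
Δx(mΔv) ≥ ℏ/2

The minimum uncertainty in velocity is:
Δv_min = ℏ/(2mΔx)
Δv_min = (1.055e-34 J·s) / (2 × 9.109e-31 kg × 9.490e-10 m)
Δv_min = 6.099e+04 m/s = 60.995 km/s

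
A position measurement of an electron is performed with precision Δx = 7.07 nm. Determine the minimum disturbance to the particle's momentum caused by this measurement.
7.458 × 10^-27 kg·m/s

The uncertainty principle implies that measuring position disturbs momentum:
ΔxΔp ≥ ℏ/2

When we measure position with precision Δx, we necessarily introduce a momentum uncertainty:
Δp ≥ ℏ/(2Δx)
Δp_min = (1.055e-34 J·s) / (2 × 7.070e-09 m)
Δp_min = 7.458e-27 kg·m/s

The more precisely we measure position, the greater the momentum disturbance.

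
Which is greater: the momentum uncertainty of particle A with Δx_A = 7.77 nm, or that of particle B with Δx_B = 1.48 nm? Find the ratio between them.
Particle B has the larger minimum momentum uncertainty, by a factor of 5.25.

For each particle, the minimum momentum uncertainty is Δp_min = ℏ/(2Δx):

Particle A: Δp_A = ℏ/(2×7.770e-09 m) = 6.786e-27 kg·m/s
Particle B: Δp_B = ℏ/(2×1.480e-09 m) = 3.563e-26 kg·m/s

Ratio: Δp_B/Δp_A = 5.25

Since Δp_min ∝ 1/Δx, the particle with smaller position uncertainty (B) has larger momentum uncertainty.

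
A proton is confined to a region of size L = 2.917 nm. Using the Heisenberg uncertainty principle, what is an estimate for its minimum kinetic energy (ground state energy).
609.651 neV

Using the uncertainty principle to estimate ground state energy:

1. The position uncertainty is approximately the confinement size:
   Δx ≈ L = 2.917e-09 m

2. From ΔxΔp ≥ ℏ/2, the minimum momentum uncertainty is:
   Δp ≈ ℏ/(2L) = 1.808e-26 kg·m/s

3. The kinetic energy is approximately:
   KE ≈ (Δp)²/(2m) = (1.808e-26)²/(2 × 1.673e-27 kg)
   KE ≈ 9.768e-26 J = 609.651 neV

This is an order-of-magnitude estimate of the ground state energy.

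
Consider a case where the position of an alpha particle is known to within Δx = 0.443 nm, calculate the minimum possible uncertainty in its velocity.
17.913 m/s

Using the Heisenberg uncertainty principle and Δp = mΔv:
ΔxΔp ≥ ℏ/2
Δx(mΔv) ≥ ℏ/2

The minimum uncertainty in velocity is:
Δv_min = ℏ/(2mΔx)
Δv_min = (1.055e-34 J·s) / (2 × 6.645e-27 kg × 4.430e-10 m)
Δv_min = 1.791e+01 m/s = 17.913 m/s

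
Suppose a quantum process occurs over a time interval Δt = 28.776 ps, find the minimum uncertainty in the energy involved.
11.437 μeV

Using the energy-time uncertainty principle:
ΔEΔt ≥ ℏ/2

The minimum uncertainty in energy is:
ΔE_min = ℏ/(2Δt)
ΔE_min = (1.055e-34 J·s) / (2 × 2.878e-11 s)
ΔE_min = 1.832e-24 J = 11.437 μeV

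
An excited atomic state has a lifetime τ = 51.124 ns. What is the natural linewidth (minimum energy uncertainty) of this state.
6.437 neV

Using the energy-time uncertainty principle:
ΔEΔt ≥ ℏ/2

The lifetime τ represents the time uncertainty Δt.
The natural linewidth (minimum energy uncertainty) is:

ΔE = ℏ/(2τ)
ΔE = (1.055e-34 J·s) / (2 × 5.112e-08 s)
ΔE = 1.031e-27 J = 6.437 neV

This natural linewidth limits the precision of spectroscopic measurements.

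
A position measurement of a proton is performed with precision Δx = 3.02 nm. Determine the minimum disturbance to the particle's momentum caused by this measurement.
1.746 × 10^-26 kg·m/s

The uncertainty principle implies that measuring position disturbs momentum:
ΔxΔp ≥ ℏ/2

When we measure position with precision Δx, we necessarily introduce a momentum uncertainty:
Δp ≥ ℏ/(2Δx)
Δp_min = (1.055e-34 J·s) / (2 × 3.020e-09 m)
Δp_min = 1.746e-26 kg·m/s

The more precisely we measure position, the greater the momentum disturbance.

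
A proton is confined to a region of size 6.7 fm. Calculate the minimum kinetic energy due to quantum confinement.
115.559 keV

Using the uncertainty principle:

1. Position uncertainty: Δx ≈ 6.700e-15 m
2. Minimum momentum uncertainty: Δp = ℏ/(2Δx) = 7.870e-21 kg·m/s
3. Minimum kinetic energy:
   KE = (Δp)²/(2m) = (7.870e-21)²/(2 × 1.673e-27 kg)
   KE = 1.851e-14 J = 115.559 keV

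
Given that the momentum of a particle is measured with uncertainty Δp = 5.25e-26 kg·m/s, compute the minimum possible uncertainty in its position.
1.004 nm

Using the Heisenberg uncertainty principle:
ΔxΔp ≥ ℏ/2

The minimum uncertainty in position is:
Δx_min = ℏ/(2Δp)
Δx_min = (1.055e-34 J·s) / (2 × 5.250e-26 kg·m/s)
Δx_min = 1.004e-09 m = 1.004 nm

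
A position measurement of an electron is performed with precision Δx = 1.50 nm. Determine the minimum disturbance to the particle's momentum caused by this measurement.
3.515 × 10^-26 kg·m/s

The uncertainty principle implies that measuring position disturbs momentum:
ΔxΔp ≥ ℏ/2

When we measure position with precision Δx, we necessarily introduce a momentum uncertainty:
Δp ≥ ℏ/(2Δx)
Δp_min = (1.055e-34 J·s) / (2 × 1.500e-09 m)
Δp_min = 3.515e-26 kg·m/s

The more precisely we measure position, the greater the momentum disturbance.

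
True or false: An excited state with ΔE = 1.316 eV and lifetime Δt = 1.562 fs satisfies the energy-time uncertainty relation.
Yes, it satisfies the uncertainty relation.

Calculate the product ΔEΔt:
ΔE = 1.316 eV = 2.108e-19 J
ΔEΔt = (2.108e-19 J) × (1.562e-15 s)
ΔEΔt = 3.293e-34 J·s

Compare to the minimum allowed value ℏ/2:
ℏ/2 = 5.273e-35 J·s

Since ΔEΔt = 3.293e-34 J·s ≥ 5.273e-35 J·s = ℏ/2,
this satisfies the uncertainty relation.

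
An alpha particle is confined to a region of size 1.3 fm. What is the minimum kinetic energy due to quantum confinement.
772.668 keV

Using the uncertainty principle:

1. Position uncertainty: Δx ≈ 1.300e-15 m
2. Minimum momentum uncertainty: Δp = ℏ/(2Δx) = 4.056e-20 kg·m/s
3. Minimum kinetic energy:
   KE = (Δp)²/(2m) = (4.056e-20)²/(2 × 6.645e-27 kg)
   KE = 1.238e-13 J = 772.668 keV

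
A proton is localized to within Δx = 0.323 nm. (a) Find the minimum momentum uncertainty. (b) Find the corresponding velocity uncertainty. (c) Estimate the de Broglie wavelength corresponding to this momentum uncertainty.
(a) Δp_min = 1.632 × 10^-25 kg·m/s
(b) Δv_min = 97.599 m/s
(c) λ_dB = 4.059 nm

Step-by-step:

(a) From the uncertainty principle:
Δp_min = ℏ/(2Δx) = (1.055e-34 J·s)/(2 × 3.230e-10 m) = 1.632e-25 kg·m/s

(b) The velocity uncertainty:
Δv = Δp/m = (1.632e-25 kg·m/s)/(1.673e-27 kg) = 9.760e+01 m/s = 97.599 m/s

(c) The de Broglie wavelength for this momentum:
λ = h/p = (6.626e-34 J·s)/(1.632e-25 kg·m/s) = 4.059e-09 m = 4.059 nm

Note: The de Broglie wavelength is comparable to the localization size, as expected from wave-particle duality.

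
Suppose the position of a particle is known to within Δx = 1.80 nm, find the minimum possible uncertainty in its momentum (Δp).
2.929 × 10^-26 kg·m/s

Using the Heisenberg uncertainty principle:
ΔxΔp ≥ ℏ/2

The minimum uncertainty in momentum is:
Δp_min = ℏ/(2Δx)
Δp_min = (1.055e-34 J·s) / (2 × 1.800e-09 m)
Δp_min = 2.929e-26 kg·m/s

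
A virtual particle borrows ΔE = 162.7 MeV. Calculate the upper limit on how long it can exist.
2.023 ys

Using the energy-time uncertainty principle:
ΔEΔt ≥ ℏ/2

For a virtual particle borrowing energy ΔE, the maximum lifetime is:
Δt_max = ℏ/(2ΔE)

Converting energy:
ΔE = 162.7 MeV = 2.607e-11 J

Δt_max = (1.055e-34 J·s) / (2 × 2.607e-11 J)
Δt_max = 2.023e-24 s = 2.023 ys

Virtual particles with higher borrowed energy exist for shorter times.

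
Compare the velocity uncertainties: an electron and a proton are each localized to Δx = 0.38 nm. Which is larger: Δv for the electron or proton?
The electron has the larger minimum velocity uncertainty, by a ratio of 1836.2.

For both particles, Δp_min = ℏ/(2Δx) = 1.388e-25 kg·m/s (same for both).

The velocity uncertainty is Δv = Δp/m:
- electron: Δv = 1.388e-25 / 9.109e-31 = 1.523e+05 m/s = 152.326 km/s
- proton: Δv = 1.388e-25 / 1.673e-27 = 8.296e+01 m/s = 82.959 m/s

Ratio: 1.523e+05 / 8.296e+01 = 1836.2

The lighter particle has larger velocity uncertainty because Δv ∝ 1/m.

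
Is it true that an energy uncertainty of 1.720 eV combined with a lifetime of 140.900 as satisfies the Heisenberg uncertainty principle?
No, it violates the uncertainty relation.

Calculate the product ΔEΔt:
ΔE = 1.720 eV = 2.756e-19 J
ΔEΔt = (2.756e-19 J) × (1.409e-16 s)
ΔEΔt = 3.883e-35 J·s

Compare to the minimum allowed value ℏ/2:
ℏ/2 = 5.273e-35 J·s

Since ΔEΔt = 3.883e-35 J·s < 5.273e-35 J·s = ℏ/2,
this violates the uncertainty relation.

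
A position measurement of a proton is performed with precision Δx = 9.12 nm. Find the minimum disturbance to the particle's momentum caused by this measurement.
5.782 × 10^-27 kg·m/s

The uncertainty principle implies that measuring position disturbs momentum:
ΔxΔp ≥ ℏ/2

When we measure position with precision Δx, we necessarily introduce a momentum uncertainty:
Δp ≥ ℏ/(2Δx)
Δp_min = (1.055e-34 J·s) / (2 × 9.120e-09 m)
Δp_min = 5.782e-27 kg·m/s

The more precisely we measure position, the greater the momentum disturbance.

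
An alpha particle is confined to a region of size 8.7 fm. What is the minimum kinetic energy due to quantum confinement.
17.252 keV

Using the uncertainty principle:

1. Position uncertainty: Δx ≈ 8.700e-15 m
2. Minimum momentum uncertainty: Δp = ℏ/(2Δx) = 6.061e-21 kg·m/s
3. Minimum kinetic energy:
   KE = (Δp)²/(2m) = (6.061e-21)²/(2 × 6.645e-27 kg)
   KE = 2.764e-15 J = 17.252 keV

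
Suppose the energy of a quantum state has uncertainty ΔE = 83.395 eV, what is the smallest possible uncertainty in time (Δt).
3.946 as

Using the energy-time uncertainty principle:
ΔEΔt ≥ ℏ/2

The minimum uncertainty in time is:
Δt_min = ℏ/(2ΔE)
Δt_min = (1.055e-34 J·s) / (2 × 1.336e-17 J)
Δt_min = 3.946e-18 s = 3.946 as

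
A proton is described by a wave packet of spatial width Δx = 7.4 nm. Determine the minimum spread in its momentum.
7.125 × 10^-27 kg·m/s

For a wave packet, the spatial width Δx and momentum spread Δp are related by the uncertainty principle:
ΔxΔp ≥ ℏ/2

The minimum momentum spread is:
Δp_min = ℏ/(2Δx)
Δp_min = (1.055e-34 J·s) / (2 × 7.400e-09 m)
Δp_min = 7.125e-27 kg·m/s

A wave packet cannot have both a well-defined position and well-defined momentum.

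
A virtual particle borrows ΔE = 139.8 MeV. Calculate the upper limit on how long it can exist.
2.354 ys

Using the energy-time uncertainty principle:
ΔEΔt ≥ ℏ/2

For a virtual particle borrowing energy ΔE, the maximum lifetime is:
Δt_max = ℏ/(2ΔE)

Converting energy:
ΔE = 139.8 MeV = 2.240e-11 J

Δt_max = (1.055e-34 J·s) / (2 × 2.240e-11 J)
Δt_max = 2.354e-24 s = 2.354 ys

Virtual particles with higher borrowed energy exist for shorter times.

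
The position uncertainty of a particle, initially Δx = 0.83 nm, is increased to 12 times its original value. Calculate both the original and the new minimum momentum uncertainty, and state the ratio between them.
Original Δp_min = 6.353 × 10^-26 kg·m/s; new Δp'_min = 5.294 × 10^-27 kg·m/s; ratio Δp'_min/Δp_min = 1/12.

From the uncertainty principle ΔxΔp ≥ ℏ/2, the minimum momentum uncertainty is Δp_min = ℏ/(2Δx).

Original (Δx = 0.83 nm = 8.300e-10 m):
Δp_min = (1.055e-34 J·s)/(2 × 8.300e-10 m) = 6.353e-26 kg·m/s

When Δx → 12Δx:
Δp'_min = ℏ/(2 × 12Δx) = (1/12) × ℏ/(2Δx) = (1/12) × Δp_min
Δp'_min = 1/12 × 6.353e-26 kg·m/s = 5.294e-27 kg·m/s

Since Δp_min ∝ 1/Δx, when Δx is increased to 12 times its original value, Δp_min decreases to 1/12 of its original value.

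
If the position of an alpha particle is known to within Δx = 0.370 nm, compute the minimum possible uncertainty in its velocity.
21.447 m/s

Using the Heisenberg uncertainty principle and Δp = mΔv:
ΔxΔp ≥ ℏ/2
Δx(mΔv) ≥ ℏ/2

The minimum uncertainty in velocity is:
Δv_min = ℏ/(2mΔx)
Δv_min = (1.055e-34 J·s) / (2 × 6.645e-27 kg × 3.700e-10 m)
Δv_min = 2.145e+01 m/s = 21.447 m/s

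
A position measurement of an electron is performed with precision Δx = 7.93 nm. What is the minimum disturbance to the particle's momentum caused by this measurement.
6.649 × 10^-27 kg·m/s

The uncertainty principle implies that measuring position disturbs momentum:
ΔxΔp ≥ ℏ/2

When we measure position with precision Δx, we necessarily introduce a momentum uncertainty:
Δp ≥ ℏ/(2Δx)
Δp_min = (1.055e-34 J·s) / (2 × 7.930e-09 m)
Δp_min = 6.649e-27 kg·m/s

The more precisely we measure position, the greater the momentum disturbance.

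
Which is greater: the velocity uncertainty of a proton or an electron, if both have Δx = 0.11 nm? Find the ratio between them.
The electron has the larger minimum velocity uncertainty, by a ratio of 1836.2.

For both particles, Δp_min = ℏ/(2Δx) = 4.794e-25 kg·m/s (same for both).

The velocity uncertainty is Δv = Δp/m:
- proton: Δv = 4.794e-25 / 1.673e-27 = 2.866e+02 m/s = 286.586 m/s
- electron: Δv = 4.794e-25 / 9.109e-31 = 5.262e+05 m/s = 526.217 km/s

Ratio: 5.262e+05 / 2.866e+02 = 1836.2

The lighter particle has larger velocity uncertainty because Δv ∝ 1/m.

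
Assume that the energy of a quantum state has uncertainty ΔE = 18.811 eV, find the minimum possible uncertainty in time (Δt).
17.495 as

Using the energy-time uncertainty principle:
ΔEΔt ≥ ℏ/2

The minimum uncertainty in time is:
Δt_min = ℏ/(2ΔE)
Δt_min = (1.055e-34 J·s) / (2 × 3.014e-18 J)
Δt_min = 1.750e-17 s = 17.495 as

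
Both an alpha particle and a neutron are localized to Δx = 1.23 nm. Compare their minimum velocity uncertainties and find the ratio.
The neutron has the larger minimum velocity uncertainty, by a ratio of 4.0.

For both particles, Δp_min = ℏ/(2Δx) = 4.287e-26 kg·m/s (same for both).

The velocity uncertainty is Δv = Δp/m:
- alpha particle: Δv = 4.287e-26 / 6.645e-27 = 6.452e+00 m/s = 6.452 m/s
- neutron: Δv = 4.287e-26 / 1.675e-27 = 2.559e+01 m/s = 25.594 m/s

Ratio: 2.559e+01 / 6.452e+00 = 4.0

The lighter particle has larger velocity uncertainty because Δv ∝ 1/m.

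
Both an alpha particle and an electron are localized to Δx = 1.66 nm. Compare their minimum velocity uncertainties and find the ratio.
The electron has the larger minimum velocity uncertainty, by a ratio of 7294.3.

For both particles, Δp_min = ℏ/(2Δx) = 3.176e-26 kg·m/s (same for both).

The velocity uncertainty is Δv = Δp/m:
- alpha particle: Δv = 3.176e-26 / 6.645e-27 = 4.780e+00 m/s = 4.780 m/s
- electron: Δv = 3.176e-26 / 9.109e-31 = 3.487e+04 m/s = 34.870 km/s

Ratio: 3.487e+04 / 4.780e+00 = 7294.3

The lighter particle has larger velocity uncertainty because Δv ∝ 1/m.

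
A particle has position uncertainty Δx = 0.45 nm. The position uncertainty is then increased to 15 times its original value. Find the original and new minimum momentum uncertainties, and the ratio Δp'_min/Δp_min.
Original Δp_min = 1.172 × 10^-25 kg·m/s; new Δp'_min = 7.812 × 10^-27 kg·m/s; ratio Δp'_min/Δp_min = 1/15.

From the uncertainty principle ΔxΔp ≥ ℏ/2, the minimum momentum uncertainty is Δp_min = ℏ/(2Δx).

Original (Δx = 0.45 nm = 4.500e-10 m):
Δp_min = (1.055e-34 J·s)/(2 × 4.500e-10 m) = 1.172e-25 kg·m/s

When Δx → 15Δx:
Δp'_min = ℏ/(2 × 15Δx) = (1/15) × ℏ/(2Δx) = (1/15) × Δp_min
Δp'_min = 1/15 × 1.172e-25 kg·m/s = 7.812e-27 kg·m/s

Since Δp_min ∝ 1/Δx, when Δx is increased to 15 times its original value, Δp_min decreases to 1/15 of its original value.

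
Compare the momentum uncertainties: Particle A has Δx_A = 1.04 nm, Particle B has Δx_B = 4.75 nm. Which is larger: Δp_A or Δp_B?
Particle A has the larger minimum momentum uncertainty, by a factor of 4.57.

For each particle, the minimum momentum uncertainty is Δp_min = ℏ/(2Δx):

Particle A: Δp_A = ℏ/(2×1.040e-09 m) = 5.070e-26 kg·m/s
Particle B: Δp_B = ℏ/(2×4.750e-09 m) = 1.110e-26 kg·m/s

Ratio: Δp_A/Δp_B = 4.57

Since Δp_min ∝ 1/Δx, the particle with smaller position uncertainty (A) has larger momentum uncertainty.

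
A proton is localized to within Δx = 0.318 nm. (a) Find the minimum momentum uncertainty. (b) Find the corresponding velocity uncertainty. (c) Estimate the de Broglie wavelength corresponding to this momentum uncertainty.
(a) Δp_min = 1.658 × 10^-25 kg·m/s
(b) Δv_min = 99.134 m/s
(c) λ_dB = 3.996 nm

Step-by-step:

(a) From the uncertainty principle:
Δp_min = ℏ/(2Δx) = (1.055e-34 J·s)/(2 × 3.180e-10 m) = 1.658e-25 kg·m/s

(b) The velocity uncertainty:
Δv = Δp/m = (1.658e-25 kg·m/s)/(1.673e-27 kg) = 9.913e+01 m/s = 99.134 m/s

(c) The de Broglie wavelength for this momentum:
λ = h/p = (6.626e-34 J·s)/(1.658e-25 kg·m/s) = 3.996e-09 m = 3.996 nm

Note: The de Broglie wavelength is comparable to the localization size, as expected from wave-particle duality.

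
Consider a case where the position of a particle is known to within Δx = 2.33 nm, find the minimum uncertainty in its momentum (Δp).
2.263 × 10^-26 kg·m/s

Using the Heisenberg uncertainty principle:
ΔxΔp ≥ ℏ/2

The minimum uncertainty in momentum is:
Δp_min = ℏ/(2Δx)
Δp_min = (1.055e-34 J·s) / (2 × 2.330e-09 m)
Δp_min = 2.263e-26 kg·m/s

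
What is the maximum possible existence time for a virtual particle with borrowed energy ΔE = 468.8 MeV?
7.020 × 10^-25 s

Using the energy-time uncertainty principle:
ΔEΔt ≥ ℏ/2

For a virtual particle borrowing energy ΔE, the maximum lifetime is:
Δt_max = ℏ/(2ΔE)

Converting energy:
ΔE = 468.8 MeV = 7.511e-11 J

Δt_max = (1.055e-34 J·s) / (2 × 7.511e-11 J)
Δt_max = 7.020e-25 s = 7.020 × 10^-25 s

Virtual particles with higher borrowed energy exist for shorter times.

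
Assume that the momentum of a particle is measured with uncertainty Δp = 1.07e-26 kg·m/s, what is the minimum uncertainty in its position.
4.928 nm

Using the Heisenberg uncertainty principle:
ΔxΔp ≥ ℏ/2

The minimum uncertainty in position is:
Δx_min = ℏ/(2Δp)
Δx_min = (1.055e-34 J·s) / (2 × 1.070e-26 kg·m/s)
Δx_min = 4.928e-09 m = 4.928 nm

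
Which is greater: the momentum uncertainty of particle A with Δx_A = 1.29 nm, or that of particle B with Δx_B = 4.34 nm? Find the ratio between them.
Particle A has the larger minimum momentum uncertainty, by a factor of 3.36.

For each particle, the minimum momentum uncertainty is Δp_min = ℏ/(2Δx):

Particle A: Δp_A = ℏ/(2×1.290e-09 m) = 4.087e-26 kg·m/s
Particle B: Δp_B = ℏ/(2×4.340e-09 m) = 1.215e-26 kg·m/s

Ratio: Δp_A/Δp_B = 3.36

Since Δp_min ∝ 1/Δx, the particle with smaller position uncertainty (A) has larger momentum uncertainty.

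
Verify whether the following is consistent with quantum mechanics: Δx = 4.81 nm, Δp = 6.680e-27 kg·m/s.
No, it violates the uncertainty principle (impossible measurement).

Calculate the product ΔxΔp:
ΔxΔp = (4.810e-09 m) × (6.680e-27 kg·m/s)
ΔxΔp = 3.213e-35 J·s

Compare to the minimum allowed value ℏ/2:
ℏ/2 = 5.273e-35 J·s

Since ΔxΔp = 3.213e-35 J·s < 5.273e-35 J·s = ℏ/2,
the measurement violates the uncertainty principle.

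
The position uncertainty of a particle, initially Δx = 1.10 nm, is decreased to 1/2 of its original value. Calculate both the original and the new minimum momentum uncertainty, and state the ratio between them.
Original Δp_min = 4.794 × 10^-26 kg·m/s; new Δp'_min = 9.587 × 10^-26 kg·m/s; ratio Δp'_min/Δp_min = 2.

From the uncertainty principle ΔxΔp ≥ ℏ/2, the minimum momentum uncertainty is Δp_min = ℏ/(2Δx).

Original (Δx = 1.10 nm = 1.100e-09 m):
Δp_min = (1.055e-34 J·s)/(2 × 1.100e-09 m) = 4.794e-26 kg·m/s

When Δx → (1/2)Δx:
Δp'_min = ℏ/(2 × (1/2)Δx) = 2 × ℏ/(2Δx) = 2 × Δp_min
Δp'_min = 2 × 4.794e-26 kg·m/s = 9.587e-26 kg·m/s

Since Δp_min ∝ 1/Δx, when Δx is decreased to 1/2 of its original value, Δp_min increases to 2 times its original value.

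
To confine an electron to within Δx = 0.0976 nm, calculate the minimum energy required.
999.916 meV

Localizing a particle requires giving it sufficient momentum uncertainty:

1. From uncertainty principle: Δp ≥ ℏ/(2Δx)
   Δp_min = (1.055e-34 J·s) / (2 × 9.760e-11 m)
   Δp_min = 5.403e-25 kg·m/s

2. This momentum uncertainty corresponds to kinetic energy:
   KE ≈ (Δp)²/(2m) = (5.403e-25)²/(2 × 9.109e-31 kg)
   KE = 1.602e-19 J = 999.916 meV

Tighter localization requires more energy.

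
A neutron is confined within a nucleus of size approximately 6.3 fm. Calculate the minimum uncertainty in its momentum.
8.370 × 10^-21 kg·m/s

Using the Heisenberg uncertainty principle:
ΔxΔp ≥ ℏ/2

With Δx ≈ L = 6.300e-15 m (the confinement size):
Δp_min = ℏ/(2Δx)
Δp_min = (1.055e-34 J·s) / (2 × 6.300e-15 m)
Δp_min = 8.370e-21 kg·m/s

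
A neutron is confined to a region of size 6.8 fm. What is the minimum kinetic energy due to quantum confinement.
112.031 keV

Using the uncertainty principle:

1. Position uncertainty: Δx ≈ 6.800e-15 m
2. Minimum momentum uncertainty: Δp = ℏ/(2Δx) = 7.754e-21 kg·m/s
3. Minimum kinetic energy:
   KE = (Δp)²/(2m) = (7.754e-21)²/(2 × 1.675e-27 kg)
   KE = 1.795e-14 J = 112.031 keV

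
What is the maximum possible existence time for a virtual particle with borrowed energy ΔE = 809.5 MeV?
4.066 × 10^-25 s

Using the energy-time uncertainty principle:
ΔEΔt ≥ ℏ/2

For a virtual particle borrowing energy ΔE, the maximum lifetime is:
Δt_max = ℏ/(2ΔE)

Converting energy:
ΔE = 809.5 MeV = 1.297e-10 J

Δt_max = (1.055e-34 J·s) / (2 × 1.297e-10 J)
Δt_max = 4.066e-25 s = 4.066 × 10^-25 s

Virtual particles with higher borrowed energy exist for shorter times.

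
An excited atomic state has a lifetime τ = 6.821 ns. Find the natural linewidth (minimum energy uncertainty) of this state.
48.249 neV

Using the energy-time uncertainty principle:
ΔEΔt ≥ ℏ/2

The lifetime τ represents the time uncertainty Δt.
The natural linewidth (minimum energy uncertainty) is:

ΔE = ℏ/(2τ)
ΔE = (1.055e-34 J·s) / (2 × 6.821e-09 s)
ΔE = 7.730e-27 J = 48.249 neV

This natural linewidth limits the precision of spectroscopic measurements.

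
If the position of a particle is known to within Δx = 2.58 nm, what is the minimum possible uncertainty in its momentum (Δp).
2.044 × 10^-26 kg·m/s

Using the Heisenberg uncertainty principle:
ΔxΔp ≥ ℏ/2

The minimum uncertainty in momentum is:
Δp_min = ℏ/(2Δx)
Δp_min = (1.055e-34 J·s) / (2 × 2.580e-09 m)
Δp_min = 2.044e-26 kg·m/s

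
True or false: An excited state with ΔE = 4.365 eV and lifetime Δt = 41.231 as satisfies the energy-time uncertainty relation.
No, it violates the uncertainty relation.

Calculate the product ΔEΔt:
ΔE = 4.365 eV = 6.994e-19 J
ΔEΔt = (6.994e-19 J) × (4.123e-17 s)
ΔEΔt = 2.883e-35 J·s

Compare to the minimum allowed value ℏ/2:
ℏ/2 = 5.273e-35 J·s

Since ΔEΔt = 2.883e-35 J·s < 5.273e-35 J·s = ℏ/2,
this violates the uncertainty relation.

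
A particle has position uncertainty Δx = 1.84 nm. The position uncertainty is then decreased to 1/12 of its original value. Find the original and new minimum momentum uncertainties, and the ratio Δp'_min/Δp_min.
Original Δp_min = 2.866 × 10^-26 kg·m/s; new Δp'_min = 3.439 × 10^-25 kg·m/s; ratio Δp'_min/Δp_min = 12.

From the uncertainty principle ΔxΔp ≥ ℏ/2, the minimum momentum uncertainty is Δp_min = ℏ/(2Δx).

Original (Δx = 1.84 nm = 1.840e-09 m):
Δp_min = (1.055e-34 J·s)/(2 × 1.840e-09 m) = 2.866e-26 kg·m/s

When Δx → (1/12)Δx:
Δp'_min = ℏ/(2 × (1/12)Δx) = 12 × ℏ/(2Δx) = 12 × Δp_min
Δp'_min = 12 × 2.866e-26 kg·m/s = 3.439e-25 kg·m/s

Since Δp_min ∝ 1/Δx, when Δx is decreased to 1/12 of its original value, Δp_min increases to 12 times its original value.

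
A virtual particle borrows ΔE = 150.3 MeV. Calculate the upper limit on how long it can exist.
2.190 ys

Using the energy-time uncertainty principle:
ΔEΔt ≥ ℏ/2

For a virtual particle borrowing energy ΔE, the maximum lifetime is:
Δt_max = ℏ/(2ΔE)

Converting energy:
ΔE = 150.3 MeV = 2.408e-11 J

Δt_max = (1.055e-34 J·s) / (2 × 2.408e-11 J)
Δt_max = 2.190e-24 s = 2.190 ys

Virtual particles with higher borrowed energy exist for shorter times.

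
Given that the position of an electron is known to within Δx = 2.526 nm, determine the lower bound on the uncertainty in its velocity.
22.915 km/s

Using the Heisenberg uncertainty principle and Δp = mΔv:
ΔxΔp ≥ ℏ/2
Δx(mΔv) ≥ ℏ/2

The minimum uncertainty in velocity is:
Δv_min = ℏ/(2mΔx)
Δv_min = (1.055e-34 J·s) / (2 × 9.109e-31 kg × 2.526e-09 m)
Δv_min = 2.292e+04 m/s = 22.915 km/s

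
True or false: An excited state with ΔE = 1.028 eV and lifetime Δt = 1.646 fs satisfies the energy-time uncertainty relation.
Yes, it satisfies the uncertainty relation.

Calculate the product ΔEΔt:
ΔE = 1.028 eV = 1.647e-19 J
ΔEΔt = (1.647e-19 J) × (1.646e-15 s)
ΔEΔt = 2.711e-34 J·s

Compare to the minimum allowed value ℏ/2:
ℏ/2 = 5.273e-35 J·s

Since ΔEΔt = 2.711e-34 J·s ≥ 5.273e-35 J·s = ℏ/2,
this satisfies the uncertainty relation.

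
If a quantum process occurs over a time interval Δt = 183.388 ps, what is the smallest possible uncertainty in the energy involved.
1.795 μeV

Using the energy-time uncertainty principle:
ΔEΔt ≥ ℏ/2

The minimum uncertainty in energy is:
ΔE_min = ℏ/(2Δt)
ΔE_min = (1.055e-34 J·s) / (2 × 1.834e-10 s)
ΔE_min = 2.875e-25 J = 1.795 μeV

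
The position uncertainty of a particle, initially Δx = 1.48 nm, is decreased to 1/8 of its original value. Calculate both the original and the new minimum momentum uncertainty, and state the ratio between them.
Original Δp_min = 3.563 × 10^-26 kg·m/s; new Δp'_min = 2.850 × 10^-25 kg·m/s; ratio Δp'_min/Δp_min = 8.

From the uncertainty principle ΔxΔp ≥ ℏ/2, the minimum momentum uncertainty is Δp_min = ℏ/(2Δx).

Original (Δx = 1.48 nm = 1.480e-09 m):
Δp_min = (1.055e-34 J·s)/(2 × 1.480e-09 m) = 3.563e-26 kg·m/s

When Δx → (1/8)Δx:
Δp'_min = ℏ/(2 × (1/8)Δx) = 8 × ℏ/(2Δx) = 8 × Δp_min
Δp'_min = 8 × 3.563e-26 kg·m/s = 2.850e-25 kg·m/s

Since Δp_min ∝ 1/Δx, when Δx is decreased to 1/8 of its original value, Δp_min increases to 8 times its original value.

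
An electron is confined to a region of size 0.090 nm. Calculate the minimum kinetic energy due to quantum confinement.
1.176 eV

Using the uncertainty principle:

1. Position uncertainty: Δx ≈ 9.000e-11 m
2. Minimum momentum uncertainty: Δp = ℏ/(2Δx) = 5.859e-25 kg·m/s
3. Minimum kinetic energy:
   KE = (Δp)²/(2m) = (5.859e-25)²/(2 × 9.109e-31 kg)
   KE = 1.884e-19 J = 1.176 eV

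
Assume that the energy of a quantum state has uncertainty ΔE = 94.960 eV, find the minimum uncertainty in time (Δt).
3.466 as

Using the energy-time uncertainty principle:
ΔEΔt ≥ ℏ/2

The minimum uncertainty in time is:
Δt_min = ℏ/(2ΔE)
Δt_min = (1.055e-34 J·s) / (2 × 1.521e-17 J)
Δt_min = 3.466e-18 s = 3.466 as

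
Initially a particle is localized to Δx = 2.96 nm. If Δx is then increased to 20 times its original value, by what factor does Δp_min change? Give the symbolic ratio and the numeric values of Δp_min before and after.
Original Δp_min = 1.781 × 10^-26 kg·m/s; new Δp'_min = 8.907 × 10^-28 kg·m/s; ratio Δp'_min/Δp_min = 1/20.

From the uncertainty principle ΔxΔp ≥ ℏ/2, the minimum momentum uncertainty is Δp_min = ℏ/(2Δx).

Original (Δx = 2.96 nm = 2.960e-09 m):
Δp_min = (1.055e-34 J·s)/(2 × 2.960e-09 m) = 1.781e-26 kg·m/s

When Δx → 20Δx:
Δp'_min = ℏ/(2 × 20Δx) = (1/20) × ℏ/(2Δx) = (1/20) × Δp_min
Δp'_min = 1/20 × 1.781e-26 kg·m/s = 8.907e-28 kg·m/s

Since Δp_min ∝ 1/Δx, when Δx is increased to 20 times its original value, Δp_min decreases to 1/20 of its original value.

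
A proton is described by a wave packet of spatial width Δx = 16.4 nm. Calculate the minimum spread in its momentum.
3.215 × 10^-27 kg·m/s

For a wave packet, the spatial width Δx and momentum spread Δp are related by the uncertainty principle:
ΔxΔp ≥ ℏ/2

The minimum momentum spread is:
Δp_min = ℏ/(2Δx)
Δp_min = (1.055e-34 J·s) / (2 × 1.640e-08 m)
Δp_min = 3.215e-27 kg·m/s

A wave packet cannot have both a well-defined position and well-defined momentum.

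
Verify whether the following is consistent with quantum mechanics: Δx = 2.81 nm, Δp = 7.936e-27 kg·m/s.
No, it violates the uncertainty principle (impossible measurement).

Calculate the product ΔxΔp:
ΔxΔp = (2.810e-09 m) × (7.936e-27 kg·m/s)
ΔxΔp = 2.230e-35 J·s

Compare to the minimum allowed value ℏ/2:
ℏ/2 = 5.273e-35 J·s

Since ΔxΔp = 2.230e-35 J·s < 5.273e-35 J·s = ℏ/2,
the measurement violates the uncertainty principle.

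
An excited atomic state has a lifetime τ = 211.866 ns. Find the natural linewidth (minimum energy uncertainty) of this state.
1.553 neV

Using the energy-time uncertainty principle:
ΔEΔt ≥ ℏ/2

The lifetime τ represents the time uncertainty Δt.
The natural linewidth (minimum energy uncertainty) is:

ΔE = ℏ/(2τ)
ΔE = (1.055e-34 J·s) / (2 × 2.119e-07 s)
ΔE = 2.489e-28 J = 1.553 neV

This natural linewidth limits the precision of spectroscopic measurements.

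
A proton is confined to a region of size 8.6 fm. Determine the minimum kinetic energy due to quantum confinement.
70.139 keV

Using the uncertainty principle:

1. Position uncertainty: Δx ≈ 8.600e-15 m
2. Minimum momentum uncertainty: Δp = ℏ/(2Δx) = 6.131e-21 kg·m/s
3. Minimum kinetic energy:
   KE = (Δp)²/(2m) = (6.131e-21)²/(2 × 1.673e-27 kg)
   KE = 1.124e-14 J = 70.139 keV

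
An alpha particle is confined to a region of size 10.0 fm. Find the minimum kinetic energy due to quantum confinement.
13.058 keV

Using the uncertainty principle:

1. Position uncertainty: Δx ≈ 1.000e-14 m
2. Minimum momentum uncertainty: Δp = ℏ/(2Δx) = 5.273e-21 kg·m/s
3. Minimum kinetic energy:
   KE = (Δp)²/(2m) = (5.273e-21)²/(2 × 6.645e-27 kg)
   KE = 2.092e-15 J = 13.058 keV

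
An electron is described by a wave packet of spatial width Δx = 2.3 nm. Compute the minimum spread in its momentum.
2.293 × 10^-26 kg·m/s

For a wave packet, the spatial width Δx and momentum spread Δp are related by the uncertainty principle:
ΔxΔp ≥ ℏ/2

The minimum momentum spread is:
Δp_min = ℏ/(2Δx)
Δp_min = (1.055e-34 J·s) / (2 × 2.300e-09 m)
Δp_min = 2.293e-26 kg·m/s

A wave packet cannot have both a well-defined position and well-defined momentum.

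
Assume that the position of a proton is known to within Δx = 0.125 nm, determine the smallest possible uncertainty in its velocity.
252.196 m/s

Using the Heisenberg uncertainty principle and Δp = mΔv:
ΔxΔp ≥ ℏ/2
Δx(mΔv) ≥ ℏ/2

The minimum uncertainty in velocity is:
Δv_min = ℏ/(2mΔx)
Δv_min = (1.055e-34 J·s) / (2 × 1.673e-27 kg × 1.250e-10 m)
Δv_min = 2.522e+02 m/s = 252.196 m/s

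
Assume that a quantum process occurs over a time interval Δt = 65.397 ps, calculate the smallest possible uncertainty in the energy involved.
5.032 μeV

Using the energy-time uncertainty principle:
ΔEΔt ≥ ℏ/2

The minimum uncertainty in energy is:
ΔE_min = ℏ/(2Δt)
ΔE_min = (1.055e-34 J·s) / (2 × 6.540e-11 s)
ΔE_min = 8.063e-25 J = 5.032 μeV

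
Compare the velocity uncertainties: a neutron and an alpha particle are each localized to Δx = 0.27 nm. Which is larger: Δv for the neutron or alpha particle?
The neutron has the larger minimum velocity uncertainty, by a ratio of 4.0.

For both particles, Δp_min = ℏ/(2Δx) = 1.953e-25 kg·m/s (same for both).

The velocity uncertainty is Δv = Δp/m:
- neutron: Δv = 1.953e-25 / 1.675e-27 = 1.166e+02 m/s = 116.597 m/s
- alpha particle: Δv = 1.953e-25 / 6.645e-27 = 2.939e+01 m/s = 29.391 m/s

Ratio: 1.166e+02 / 2.939e+01 = 4.0

The lighter particle has larger velocity uncertainty because Δv ∝ 1/m.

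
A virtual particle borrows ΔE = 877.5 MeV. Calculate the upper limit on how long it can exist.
3.750 × 10^-25 s

Using the energy-time uncertainty principle:
ΔEΔt ≥ ℏ/2

For a virtual particle borrowing energy ΔE, the maximum lifetime is:
Δt_max = ℏ/(2ΔE)

Converting energy:
ΔE = 877.5 MeV = 1.406e-10 J

Δt_max = (1.055e-34 J·s) / (2 × 1.406e-10 J)
Δt_max = 3.750e-25 s = 3.750 × 10^-25 s

Virtual particles with higher borrowed energy exist for shorter times.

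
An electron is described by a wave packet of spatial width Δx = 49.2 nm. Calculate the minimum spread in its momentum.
1.072 × 10^-27 kg·m/s

For a wave packet, the spatial width Δx and momentum spread Δp are related by the uncertainty principle:
ΔxΔp ≥ ℏ/2

The minimum momentum spread is:
Δp_min = ℏ/(2Δx)
Δp_min = (1.055e-34 J·s) / (2 × 4.920e-08 m)
Δp_min = 1.072e-27 kg·m/s

A wave packet cannot have both a well-defined position and well-defined momentum.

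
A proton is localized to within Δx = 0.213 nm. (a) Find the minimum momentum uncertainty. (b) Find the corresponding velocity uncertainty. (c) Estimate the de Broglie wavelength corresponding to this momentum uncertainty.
(a) Δp_min = 2.476 × 10^-25 kg·m/s
(b) Δv_min = 148.002 m/s
(c) λ_dB = 2.677 nm

Step-by-step:

(a) From the uncertainty principle:
Δp_min = ℏ/(2Δx) = (1.055e-34 J·s)/(2 × 2.130e-10 m) = 2.476e-25 kg·m/s

(b) The velocity uncertainty:
Δv = Δp/m = (2.476e-25 kg·m/s)/(1.673e-27 kg) = 1.480e+02 m/s = 148.002 m/s

(c) The de Broglie wavelength for this momentum:
λ = h/p = (6.626e-34 J·s)/(2.476e-25 kg·m/s) = 2.677e-09 m = 2.677 nm

Note: The de Broglie wavelength is comparable to the localization size, as expected from wave-particle duality.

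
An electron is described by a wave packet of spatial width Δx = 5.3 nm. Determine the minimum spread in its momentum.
9.949 × 10^-27 kg·m/s

For a wave packet, the spatial width Δx and momentum spread Δp are related by the uncertainty principle:
ΔxΔp ≥ ℏ/2

The minimum momentum spread is:
Δp_min = ℏ/(2Δx)
Δp_min = (1.055e-34 J·s) / (2 × 5.300e-09 m)
Δp_min = 9.949e-27 kg·m/s

A wave packet cannot have both a well-defined position and well-defined momentum.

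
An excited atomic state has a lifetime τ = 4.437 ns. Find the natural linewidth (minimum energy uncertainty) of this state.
74.173 neV

Using the energy-time uncertainty principle:
ΔEΔt ≥ ℏ/2

The lifetime τ represents the time uncertainty Δt.
The natural linewidth (minimum energy uncertainty) is:

ΔE = ℏ/(2τ)
ΔE = (1.055e-34 J·s) / (2 × 4.437e-09 s)
ΔE = 1.188e-26 J = 74.173 neV

This natural linewidth limits the precision of spectroscopic measurements.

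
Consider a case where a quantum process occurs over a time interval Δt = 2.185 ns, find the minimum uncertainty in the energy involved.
150.621 neV

Using the energy-time uncertainty principle:
ΔEΔt ≥ ℏ/2

The minimum uncertainty in energy is:
ΔE_min = ℏ/(2Δt)
ΔE_min = (1.055e-34 J·s) / (2 × 2.185e-09 s)
ΔE_min = 2.413e-26 J = 150.621 neV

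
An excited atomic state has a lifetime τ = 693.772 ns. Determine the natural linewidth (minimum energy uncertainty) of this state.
474.372 peV

Using the energy-time uncertainty principle:
ΔEΔt ≥ ℏ/2

The lifetime τ represents the time uncertainty Δt.
The natural linewidth (minimum energy uncertainty) is:

ΔE = ℏ/(2τ)
ΔE = (1.055e-34 J·s) / (2 × 6.938e-07 s)
ΔE = 7.600e-29 J = 474.372 peV

This natural linewidth limits the precision of spectroscopic measurements.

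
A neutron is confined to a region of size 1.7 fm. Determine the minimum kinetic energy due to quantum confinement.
1.792 MeV

Using the uncertainty principle:

1. Position uncertainty: Δx ≈ 1.700e-15 m
2. Minimum momentum uncertainty: Δp = ℏ/(2Δx) = 3.102e-20 kg·m/s
3. Minimum kinetic energy:
   KE = (Δp)²/(2m) = (3.102e-20)²/(2 × 1.675e-27 kg)
   KE = 2.872e-13 J = 1.792 MeV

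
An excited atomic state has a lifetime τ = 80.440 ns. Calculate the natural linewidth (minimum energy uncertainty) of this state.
4.091 neV

Using the energy-time uncertainty principle:
ΔEΔt ≥ ℏ/2

The lifetime τ represents the time uncertainty Δt.
The natural linewidth (minimum energy uncertainty) is:

ΔE = ℏ/(2τ)
ΔE = (1.055e-34 J·s) / (2 × 8.044e-08 s)
ΔE = 6.555e-28 J = 4.091 neV

This natural linewidth limits the precision of spectroscopic measurements.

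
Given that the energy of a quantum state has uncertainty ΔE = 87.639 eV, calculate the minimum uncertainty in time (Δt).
3.755 as

Using the energy-time uncertainty principle:
ΔEΔt ≥ ℏ/2

The minimum uncertainty in time is:
Δt_min = ℏ/(2ΔE)
Δt_min = (1.055e-34 J·s) / (2 × 1.404e-17 J)
Δt_min = 3.755e-18 s = 3.755 as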